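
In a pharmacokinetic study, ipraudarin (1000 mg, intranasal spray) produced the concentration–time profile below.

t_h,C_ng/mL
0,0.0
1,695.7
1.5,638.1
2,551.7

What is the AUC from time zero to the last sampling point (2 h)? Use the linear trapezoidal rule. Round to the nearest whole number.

Trapezoidal AUC_0→2:
  [0→1]: (0.0+695.7)/2 × 1 = 347.85
  [1→1.5]: (695.7+638.1)/2 × 0.5 = 333.45
  [1.5→2]: (638.1+551.7)/2 × 0.5 = 297.45
  Sum = 978.75 ng/mL·h

AUC = 979 ng/mL·h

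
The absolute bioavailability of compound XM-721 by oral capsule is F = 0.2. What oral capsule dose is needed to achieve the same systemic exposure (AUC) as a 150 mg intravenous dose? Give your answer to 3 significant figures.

D_oral = 750 mg

For equal systemic exposure: F × D_ev = D_iv
D_ev = D_iv / F = 150 / 0.2 = 750 mg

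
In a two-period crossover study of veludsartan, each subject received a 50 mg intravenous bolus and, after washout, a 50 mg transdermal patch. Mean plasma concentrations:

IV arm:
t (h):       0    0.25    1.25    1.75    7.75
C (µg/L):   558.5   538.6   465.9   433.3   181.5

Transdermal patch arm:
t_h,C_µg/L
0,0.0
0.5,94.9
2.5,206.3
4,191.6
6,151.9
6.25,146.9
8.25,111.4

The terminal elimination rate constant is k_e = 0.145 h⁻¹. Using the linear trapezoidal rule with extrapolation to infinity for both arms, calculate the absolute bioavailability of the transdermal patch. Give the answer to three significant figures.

F = 0.513

Trapezoidal AUC_0→7.75 (IV):
  [0→0.25]: (558.5+538.6)/2 × 0.25 = 137.1375
  [0.25→1.25]: (538.6+465.9)/2 × 1 = 502.25
  [1.25→1.75]: (465.9+433.3)/2 × 0.5 = 224.8
  [1.75→7.75]: (433.3+181.5)/2 × 6 = 1844.4
  Sum = 2708.5875 µg/L·h
IV tail: 181.5/0.145 = 1251.724; AUC_iv,0→∞ = 2708.5875 + 1251.724 = 3960.3115 µg/L·h
Trapezoidal AUC_0→8.25 (transdermal patch):
  [0→0.5]: (0.0+94.9)/2 × 0.5 = 23.725
  [0.5→2.5]: (94.9+206.3)/2 × 2 = 301.2
  [2.5→4]: (206.3+191.6)/2 × 1.5 = 298.425
  [4→6]: (191.6+151.9)/2 × 2 = 343.5
  [6→6.25]: (151.9+146.9)/2 × 0.25 = 37.35
  [6.25→8.25]: (146.9+111.4)/2 × 2 = 258.3
  Sum = 1262.5 µg/L·h
transdermal patch tail: 111.4/0.145 = 768.276; AUC_ev,0→∞ = 1262.5 + 768.276 = 2030.776 µg/L·h
F = (AUC_ev/D_ev)/(AUC_iv/D_iv) = (2030.776/50)/(3960.3115/50) = 40.61552/79.20623 = 0.5128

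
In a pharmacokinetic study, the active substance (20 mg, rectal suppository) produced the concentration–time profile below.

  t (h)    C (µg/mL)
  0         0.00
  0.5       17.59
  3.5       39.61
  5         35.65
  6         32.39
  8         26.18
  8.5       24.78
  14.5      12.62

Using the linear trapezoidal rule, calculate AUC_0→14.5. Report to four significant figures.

Trapezoidal AUC_0→14.5:
  [0→0.5]: (0.00+17.59)/2 × 0.5 = 4.3975
  [0.5→3.5]: (17.59+39.61)/2 × 3 = 85.8
  [3.5→5]: (39.61+35.65)/2 × 1.5 = 56.445
  [5→6]: (35.65+32.39)/2 × 1 = 34.02
  [6→8]: (32.39+26.18)/2 × 2 = 58.57
  [8→8.5]: (26.18+24.78)/2 × 0.5 = 12.74
  [8.5→14.5]: (24.78+12.62)/2 × 6 = 112.2
  Sum = 364.1725 µg/mL·h

AUC = 364.2 µg/mL·h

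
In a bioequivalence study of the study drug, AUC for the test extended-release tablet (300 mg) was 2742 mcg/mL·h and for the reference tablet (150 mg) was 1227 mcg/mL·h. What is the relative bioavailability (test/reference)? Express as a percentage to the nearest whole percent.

F_rel = 112%

F_rel = (AUC_test/D_test) / (AUC_ref/D_ref)
      = (2742/300) / (1227/150)
      = 9.14 / 8.18 = 1.1174 = 111.74%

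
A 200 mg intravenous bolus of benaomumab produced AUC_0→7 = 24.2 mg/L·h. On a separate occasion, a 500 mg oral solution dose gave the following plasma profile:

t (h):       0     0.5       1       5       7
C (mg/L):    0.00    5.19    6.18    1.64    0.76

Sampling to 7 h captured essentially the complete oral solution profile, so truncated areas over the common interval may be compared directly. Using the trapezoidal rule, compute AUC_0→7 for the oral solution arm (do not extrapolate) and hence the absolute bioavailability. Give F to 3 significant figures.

F = 0.367

Trapezoidal AUC_0→7 (oral solution):
  [0→0.5]: (0.00+5.19)/2 × 0.5 = 1.2975
  [0.5→1]: (5.19+6.18)/2 × 0.5 = 2.8425
  [1→5]: (6.18+1.64)/2 × 4 = 15.64
  [5→7]: (1.64+0.76)/2 × 2 = 2.4
  Sum = 22.18 mg/L·h
F = (AUC_ev/D_ev)/(AUC_iv/D_iv) = (22.18/500)/(24.2/200) = 0.04436/0.121 = 0.3666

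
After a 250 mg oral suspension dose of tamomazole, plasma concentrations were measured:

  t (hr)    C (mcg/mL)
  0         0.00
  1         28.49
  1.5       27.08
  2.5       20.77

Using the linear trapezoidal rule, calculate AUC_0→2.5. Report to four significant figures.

Trapezoidal AUC_0→2.5:
  [0→1]: (0.00+28.49)/2 × 1 = 14.245
  [1→1.5]: (28.49+27.08)/2 × 0.5 = 13.8925
  [1.5→2.5]: (27.08+20.77)/2 × 1 = 23.925
  Sum = 52.0625 mcg/mL·hr

AUC = 52.06 mcg/mL·hr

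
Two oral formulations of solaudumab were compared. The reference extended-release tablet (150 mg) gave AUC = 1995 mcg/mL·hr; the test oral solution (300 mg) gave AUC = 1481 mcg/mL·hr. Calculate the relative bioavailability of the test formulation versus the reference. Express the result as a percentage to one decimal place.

F_rel = (AUC_test/D_test) / (AUC_ref/D_ref)
      = (1481/300) / (1995/150)
      = 4.93667 / 13.3 = 0.3712 = 37.12%

F_rel = 37.1%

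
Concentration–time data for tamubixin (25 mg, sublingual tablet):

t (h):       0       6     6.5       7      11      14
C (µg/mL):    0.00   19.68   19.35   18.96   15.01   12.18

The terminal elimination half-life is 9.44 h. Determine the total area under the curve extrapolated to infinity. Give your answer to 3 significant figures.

AUC = 353 µg/mL·h

Trapezoidal AUC_0→14:
  [0→6]: (0.00+19.68)/2 × 6 = 59.04
  [6→6.5]: (19.68+19.35)/2 × 0.5 = 9.7575
  [6.5→7]: (19.35+18.96)/2 × 0.5 = 9.5775
  [7→11]: (18.96+15.01)/2 × 4 = 67.94
  [11→14]: (15.01+12.18)/2 × 3 = 40.785
  Sum = 187.1 µg/mL·h
k_e = ln2 / t½ = 0.693147 / 9.44 = 0.0734 h^-1
Extrapolated tail: C_last / k_e = 12.18 / 0.0734 = 165.940
AUC_0→∞ = 187.1 + 165.940 = 353.04 µg/mL·h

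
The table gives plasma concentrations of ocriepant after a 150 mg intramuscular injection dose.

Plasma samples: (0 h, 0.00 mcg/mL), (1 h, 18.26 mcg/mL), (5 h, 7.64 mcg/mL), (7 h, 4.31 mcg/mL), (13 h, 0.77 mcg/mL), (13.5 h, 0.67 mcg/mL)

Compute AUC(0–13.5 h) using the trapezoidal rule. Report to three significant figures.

Trapezoidal AUC_0→13.5:
  [0→1]: (0.00+18.26)/2 × 1 = 9.13
  [1→5]: (18.26+7.64)/2 × 4 = 51.8
  [5→7]: (7.64+4.31)/2 × 2 = 11.95
  [7→13]: (4.31+0.77)/2 × 6 = 15.24
  [13→13.5]: (0.77+0.67)/2 × 0.5 = 0.36
  Sum = 88.48 mcg/mL·h

AUC = 88.5 mcg/mL·h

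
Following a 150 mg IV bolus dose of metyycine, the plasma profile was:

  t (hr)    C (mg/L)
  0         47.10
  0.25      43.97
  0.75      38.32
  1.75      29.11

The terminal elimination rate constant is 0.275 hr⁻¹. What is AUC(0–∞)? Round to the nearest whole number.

AUC = 172 mg/L·hr

Trapezoidal AUC_0→1.75:
  [0→0.25]: (47.10+43.97)/2 × 0.25 = 11.38375
  [0.25→0.75]: (43.97+38.32)/2 × 0.5 = 20.5725
  [0.75→1.75]: (38.32+29.11)/2 × 1 = 33.715
  Sum = 65.67125 mg/L·hr
Extrapolated tail: C_last / k_e = 29.11 / 0.275 = 105.855
AUC_0→∞ = 65.67125 + 105.855 = 171.52625 mg/L·hr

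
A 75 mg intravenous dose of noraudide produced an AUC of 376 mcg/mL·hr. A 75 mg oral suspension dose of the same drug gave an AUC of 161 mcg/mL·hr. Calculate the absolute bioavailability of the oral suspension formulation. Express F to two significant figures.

F = (AUC_ev / D_ev) / (AUC_iv / D_iv)
  = (161/75) / (376/75)
  = 2.14667 / 5.01333 = 0.4282

F = 0.43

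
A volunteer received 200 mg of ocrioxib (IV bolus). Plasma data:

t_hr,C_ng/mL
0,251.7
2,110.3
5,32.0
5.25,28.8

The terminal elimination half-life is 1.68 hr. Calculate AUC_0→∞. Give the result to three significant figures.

Trapezoidal AUC_0→5.25:
  [0→2]: (251.7+110.3)/2 × 2 = 362.0
  [2→5]: (110.3+32.0)/2 × 3 = 213.45
  [5→5.25]: (32.0+28.8)/2 × 0.25 = 7.6
  Sum = 583.05 ng/mL·hr
k_e = ln2 / t½ = 0.693147 / 1.68 = 0.4126 hr^-1
Extrapolated tail: C_last / k_e = 28.8 / 0.4126 = 69.801
AUC_0→∞ = 583.05 + 69.801 = 652.851 ng/mL·hr

AUC = 653 ng/mL·hr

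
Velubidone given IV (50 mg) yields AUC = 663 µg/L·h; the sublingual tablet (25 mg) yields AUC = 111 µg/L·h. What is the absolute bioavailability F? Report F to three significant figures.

F = 0.335

F = (AUC_ev / D_ev) / (AUC_iv / D_iv)
  = (111/25) / (663/50)
  = 4.44 / 13.26 = 0.3348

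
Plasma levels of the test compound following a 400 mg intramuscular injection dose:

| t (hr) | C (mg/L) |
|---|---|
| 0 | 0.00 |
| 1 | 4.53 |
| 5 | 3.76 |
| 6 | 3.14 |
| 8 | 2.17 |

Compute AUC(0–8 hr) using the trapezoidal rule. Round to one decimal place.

AUC = 27.6 mg/L·hr

Trapezoidal AUC_0→8:
  [0→1]: (0.00+4.53)/2 × 1 = 2.265
  [1→5]: (4.53+3.76)/2 × 4 = 16.58
  [5→6]: (3.76+3.14)/2 × 1 = 3.45
  [6→8]: (3.14+2.17)/2 × 2 = 5.31
  Sum = 27.605 mg/L·hr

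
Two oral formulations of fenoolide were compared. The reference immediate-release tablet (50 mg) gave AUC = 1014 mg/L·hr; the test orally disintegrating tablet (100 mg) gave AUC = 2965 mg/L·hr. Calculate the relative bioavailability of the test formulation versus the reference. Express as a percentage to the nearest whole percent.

F_rel = (AUC_test/D_test) / (AUC_ref/D_ref)
      = (2965/100) / (1014/50)
      = 29.65 / 20.28 = 1.4620 = 146.20%

F_rel = 146%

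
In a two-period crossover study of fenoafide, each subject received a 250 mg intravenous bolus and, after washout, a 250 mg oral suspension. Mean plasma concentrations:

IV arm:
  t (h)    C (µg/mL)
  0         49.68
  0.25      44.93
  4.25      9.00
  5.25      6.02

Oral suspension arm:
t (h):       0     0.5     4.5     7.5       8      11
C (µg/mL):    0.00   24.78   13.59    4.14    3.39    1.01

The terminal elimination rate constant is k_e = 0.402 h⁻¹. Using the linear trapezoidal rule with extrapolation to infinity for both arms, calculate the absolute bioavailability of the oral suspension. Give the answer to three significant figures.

F = 0.848

Trapezoidal AUC_0→5.25 (IV):
  [0→0.25]: (49.68+44.93)/2 × 0.25 = 11.82625
  [0.25→4.25]: (44.93+9.00)/2 × 4 = 107.86
  [4.25→5.25]: (9.00+6.02)/2 × 1 = 7.51
  Sum = 127.19625 µg/mL·h
IV tail: 6.02/0.402 = 14.975; AUC_iv,0→∞ = 127.19625 + 14.975 = 142.17125 µg/mL·h
Trapezoidal AUC_0→11 (oral suspension):
  [0→0.5]: (0.00+24.78)/2 × 0.5 = 6.195
  [0.5→4.5]: (24.78+13.59)/2 × 4 = 76.74
  [4.5→7.5]: (13.59+4.14)/2 × 3 = 26.595
  [7.5→8]: (4.14+3.39)/2 × 0.5 = 1.8825
  [8→11]: (3.39+1.01)/2 × 3 = 6.6
  Sum = 118.0125 µg/mL·h
oral suspension tail: 1.01/0.402 = 2.512; AUC_ev,0→∞ = 118.0125 + 2.512 = 120.5245 µg/mL·h
F = (AUC_ev/D_ev)/(AUC_iv/D_iv) = (120.5245/250)/(142.17125/250) = 0.482098/0.568685 = 0.8477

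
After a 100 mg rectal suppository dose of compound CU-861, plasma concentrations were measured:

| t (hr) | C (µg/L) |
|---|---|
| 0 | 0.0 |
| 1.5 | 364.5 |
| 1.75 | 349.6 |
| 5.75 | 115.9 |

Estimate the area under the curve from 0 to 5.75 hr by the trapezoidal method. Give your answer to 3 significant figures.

Trapezoidal AUC_0→5.75:
  [0→1.5]: (0.0+364.5)/2 × 1.5 = 273.375
  [1.5→1.75]: (364.5+349.6)/2 × 0.25 = 89.2625
  [1.75→5.75]: (349.6+115.9)/2 × 4 = 931.0
  Sum = 1293.6375 µg/L·hr

AUC = 1290 µg/L·hr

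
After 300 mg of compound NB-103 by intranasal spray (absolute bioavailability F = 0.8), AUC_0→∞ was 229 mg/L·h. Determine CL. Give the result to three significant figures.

CL = 1.05 L/h

CL = F × Dose / AUC_0→∞
   = 0.8 × 300 / 229 = 1.04803 L/h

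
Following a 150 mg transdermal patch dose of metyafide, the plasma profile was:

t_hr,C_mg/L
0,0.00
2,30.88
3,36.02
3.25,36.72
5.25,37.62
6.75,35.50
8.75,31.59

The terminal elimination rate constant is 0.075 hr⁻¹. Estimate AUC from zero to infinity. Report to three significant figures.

Trapezoidal AUC_0→8.75:
  [0→2]: (0.00+30.88)/2 × 2 = 30.88
  [2→3]: (30.88+36.02)/2 × 1 = 33.45
  [3→3.25]: (36.02+36.72)/2 × 0.25 = 9.0925
  [3.25→5.25]: (36.72+37.62)/2 × 2 = 74.34
  [5.25→6.75]: (37.62+35.50)/2 × 1.5 = 54.84
  [6.75→8.75]: (35.50+31.59)/2 × 2 = 67.09
  Sum = 269.6925 mg/L·hr
Extrapolated tail: C_last / k_e = 31.59 / 0.075 = 421.200
AUC_0→∞ = 269.6925 + 421.200 = 690.8925 mg/L·hr

AUC = 691 mg/L·hr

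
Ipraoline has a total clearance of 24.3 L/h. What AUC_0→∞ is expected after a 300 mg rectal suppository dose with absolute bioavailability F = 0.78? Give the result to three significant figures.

AUC = 9.63 mg/L·h

AUC_0→∞ = F × Dose / CL
        = 0.78 × 300 / 24.3 = 9.62963 mg/L·h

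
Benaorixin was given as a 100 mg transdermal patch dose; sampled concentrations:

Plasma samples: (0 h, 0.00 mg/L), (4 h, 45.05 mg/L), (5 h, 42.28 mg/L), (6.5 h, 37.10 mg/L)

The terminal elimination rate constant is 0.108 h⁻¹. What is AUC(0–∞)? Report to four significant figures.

AUC = 536.8 mg/L·h

Trapezoidal AUC_0→6.5:
  [0→4]: (0.00+45.05)/2 × 4 = 90.1
  [4→5]: (45.05+42.28)/2 × 1 = 43.665
  [5→6.5]: (42.28+37.10)/2 × 1.5 = 59.535
  Sum = 193.3 mg/L·h
Extrapolated tail: C_last / k_e = 37.10 / 0.108 = 343.519
AUC_0→∞ = 193.3 + 343.519 = 536.819 mg/L·h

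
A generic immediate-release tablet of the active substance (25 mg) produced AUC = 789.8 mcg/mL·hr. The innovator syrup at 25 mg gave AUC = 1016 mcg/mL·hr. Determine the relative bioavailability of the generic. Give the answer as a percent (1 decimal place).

F_rel = 77.7%

F_rel = (AUC_test/D_test) / (AUC_ref/D_ref)
      = (789.8/25) / (1016/25)
      = 31.592 / 40.64 = 0.7774 = 77.74%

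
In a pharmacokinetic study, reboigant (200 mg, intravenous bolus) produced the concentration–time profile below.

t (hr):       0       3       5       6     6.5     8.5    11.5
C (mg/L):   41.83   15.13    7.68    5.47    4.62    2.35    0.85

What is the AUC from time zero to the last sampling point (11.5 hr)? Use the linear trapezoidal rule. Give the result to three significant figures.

Trapezoidal AUC_0→11.5:
  [0→3]: (41.83+15.13)/2 × 3 = 85.44
  [3→5]: (15.13+7.68)/2 × 2 = 22.81
  [5→6]: (7.68+5.47)/2 × 1 = 6.575
  [6→6.5]: (5.47+4.62)/2 × 0.5 = 2.5225
  [6.5→8.5]: (4.62+2.35)/2 × 2 = 6.97
  [8.5→11.5]: (2.35+0.85)/2 × 3 = 4.8
  Sum = 129.1175 mg/L·hr

AUC = 129 mg/L·hr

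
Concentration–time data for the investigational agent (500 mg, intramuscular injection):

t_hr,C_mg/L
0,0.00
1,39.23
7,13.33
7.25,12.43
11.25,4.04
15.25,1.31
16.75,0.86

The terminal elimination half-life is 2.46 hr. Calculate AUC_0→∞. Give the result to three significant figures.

Trapezoidal AUC_0→16.75:
  [0→1]: (0.00+39.23)/2 × 1 = 19.615
  [1→7]: (39.23+13.33)/2 × 6 = 157.68
  [7→7.25]: (13.33+12.43)/2 × 0.25 = 3.22
  [7.25→11.25]: (12.43+4.04)/2 × 4 = 32.94
  [11.25→15.25]: (4.04+1.31)/2 × 4 = 10.7
  [15.25→16.75]: (1.31+0.86)/2 × 1.5 = 1.6275
  Sum = 225.7825 mg/L·hr
k_e = ln2 / t½ = 0.693147 / 2.46 = 0.2818 hr^-1
Extrapolated tail: C_last / k_e = 0.86 / 0.2818 = 3.052
AUC_0→∞ = 225.7825 + 3.052 = 228.8345 mg/L·hr

AUC = 229 mg/L·hr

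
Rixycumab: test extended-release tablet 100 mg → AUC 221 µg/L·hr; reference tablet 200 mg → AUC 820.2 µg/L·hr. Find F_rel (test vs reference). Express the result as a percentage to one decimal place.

F_rel = 53.9%

F_rel = (AUC_test/D_test) / (AUC_ref/D_ref)
      = (221/100) / (820.2/200)
      = 2.21 / 4.101 = 0.5389 = 53.89%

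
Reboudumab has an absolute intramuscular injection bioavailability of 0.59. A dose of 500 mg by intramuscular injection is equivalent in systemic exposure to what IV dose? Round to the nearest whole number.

D_iv = 295 mg

Systemic exposure from an extravascular dose = F × D_ev, so the equivalent IV dose is F × D_ev.
D_iv = F × D_ev = 0.59 × 500 = 295 mg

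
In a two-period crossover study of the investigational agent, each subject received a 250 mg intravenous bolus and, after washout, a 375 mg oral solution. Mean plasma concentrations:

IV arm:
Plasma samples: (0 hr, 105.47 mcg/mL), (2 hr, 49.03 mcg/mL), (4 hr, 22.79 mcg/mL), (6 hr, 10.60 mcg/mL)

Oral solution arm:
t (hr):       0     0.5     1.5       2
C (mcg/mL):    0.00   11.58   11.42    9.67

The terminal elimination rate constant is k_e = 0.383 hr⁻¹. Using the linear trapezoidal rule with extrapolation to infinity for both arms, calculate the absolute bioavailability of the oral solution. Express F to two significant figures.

Trapezoidal AUC_0→6 (IV):
  [0→2]: (105.47+49.03)/2 × 2 = 154.5
  [2→4]: (49.03+22.79)/2 × 2 = 71.82
  [4→6]: (22.79+10.60)/2 × 2 = 33.39
  Sum = 259.71 mcg/mL·hr
IV tail: 10.60/0.383 = 27.676; AUC_iv,0→∞ = 259.71 + 27.676 = 287.386 mcg/mL·hr
Trapezoidal AUC_0→2 (oral solution):
  [0→0.5]: (0.00+11.58)/2 × 0.5 = 2.895
  [0.5→1.5]: (11.58+11.42)/2 × 1 = 11.5
  [1.5→2]: (11.42+9.67)/2 × 0.5 = 5.2725
  Sum = 19.6675 mcg/mL·hr
oral solution tail: 9.67/0.383 = 25.248; AUC_ev,0→∞ = 19.6675 + 25.248 = 44.9155 mcg/mL·hr
F = (AUC_ev/D_ev)/(AUC_iv/D_iv) = (44.9155/375)/(287.386/250) = 0.119775/1.149544 = 0.1042

F = 0.10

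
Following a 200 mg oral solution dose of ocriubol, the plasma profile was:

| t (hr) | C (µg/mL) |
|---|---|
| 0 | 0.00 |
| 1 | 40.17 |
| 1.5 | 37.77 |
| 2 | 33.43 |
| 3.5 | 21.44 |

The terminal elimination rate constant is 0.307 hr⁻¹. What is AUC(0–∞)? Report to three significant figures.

AUC = 168 µg/mL·hr

Trapezoidal AUC_0→3.5:
  [0→1]: (0.00+40.17)/2 × 1 = 20.085
  [1→1.5]: (40.17+37.77)/2 × 0.5 = 19.485
  [1.5→2]: (37.77+33.43)/2 × 0.5 = 17.8
  [2→3.5]: (33.43+21.44)/2 × 1.5 = 41.1525
  Sum = 98.5225 µg/mL·hr
Extrapolated tail: C_last / k_e = 21.44 / 0.307 = 69.837
AUC_0→∞ = 98.5225 + 69.837 = 168.3595 µg/mL·hr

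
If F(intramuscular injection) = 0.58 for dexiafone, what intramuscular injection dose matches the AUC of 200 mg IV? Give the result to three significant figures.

For equal systemic exposure: F × D_ev = D_iv
D_ev = D_iv / F = 200 / 0.58 = 344.828 mg

D_intramuscular = 345 mg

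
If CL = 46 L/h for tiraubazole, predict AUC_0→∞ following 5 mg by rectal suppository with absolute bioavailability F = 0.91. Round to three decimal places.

AUC_0→∞ = F × Dose / CL
        = 0.91 × 5 / 46 = 0.098913 mg/L·h

AUC = 0.099 mg/L·h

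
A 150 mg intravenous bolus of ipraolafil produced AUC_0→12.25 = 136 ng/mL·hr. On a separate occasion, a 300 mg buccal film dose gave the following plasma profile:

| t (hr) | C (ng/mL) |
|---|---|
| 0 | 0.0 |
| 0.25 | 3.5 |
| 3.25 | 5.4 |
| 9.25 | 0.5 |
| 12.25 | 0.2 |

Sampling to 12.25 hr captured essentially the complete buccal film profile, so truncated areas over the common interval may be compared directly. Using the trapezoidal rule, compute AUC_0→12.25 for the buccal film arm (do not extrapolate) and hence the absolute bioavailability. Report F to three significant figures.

Trapezoidal AUC_0→12.25 (buccal film):
  [0→0.25]: (0.0+3.5)/2 × 0.25 = 0.4375
  [0.25→3.25]: (3.5+5.4)/2 × 3 = 13.35
  [3.25→9.25]: (5.4+0.5)/2 × 6 = 17.7
  [9.25→12.25]: (0.5+0.2)/2 × 3 = 1.05
  Sum = 32.5375 ng/mL·hr
F = (AUC_ev/D_ev)/(AUC_iv/D_iv) = (32.5375/300)/(136/150) = 0.108458/0.906667 = 0.1196

F = 0.120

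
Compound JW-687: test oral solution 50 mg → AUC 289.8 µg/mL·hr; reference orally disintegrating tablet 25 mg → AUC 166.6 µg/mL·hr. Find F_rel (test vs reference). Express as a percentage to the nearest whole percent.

F_rel = (AUC_test/D_test) / (AUC_ref/D_ref)
      = (289.8/50) / (166.6/25)
      = 5.796 / 6.664 = 0.8697 = 86.97%

F_rel = 87%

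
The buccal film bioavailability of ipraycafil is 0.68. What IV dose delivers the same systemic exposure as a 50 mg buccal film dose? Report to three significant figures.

D_iv = 34.0 mg

Systemic exposure from an extravascular dose = F × D_ev, so the equivalent IV dose is F × D_ev.
D_iv = F × D_ev = 0.68 × 50 = 34 mg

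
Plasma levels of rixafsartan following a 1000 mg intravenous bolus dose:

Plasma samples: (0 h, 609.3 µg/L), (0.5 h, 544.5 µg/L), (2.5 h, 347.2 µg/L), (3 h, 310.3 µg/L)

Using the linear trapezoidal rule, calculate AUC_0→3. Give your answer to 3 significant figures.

AUC = 1340 µg/L·h

Trapezoidal AUC_0→3:
  [0→0.5]: (609.3+544.5)/2 × 0.5 = 288.45
  [0.5→2.5]: (544.5+347.2)/2 × 2 = 891.7
  [2.5→3]: (347.2+310.3)/2 × 0.5 = 164.375
  Sum = 1344.525 µg/L·h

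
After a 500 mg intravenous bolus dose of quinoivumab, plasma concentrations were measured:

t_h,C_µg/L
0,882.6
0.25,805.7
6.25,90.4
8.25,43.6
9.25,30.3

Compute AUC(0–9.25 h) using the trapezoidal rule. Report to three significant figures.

AUC = 3070 µg/L·h

Trapezoidal AUC_0→9.25:
  [0→0.25]: (882.6+805.7)/2 × 0.25 = 211.0375
  [0.25→6.25]: (805.7+90.4)/2 × 6 = 2688.3
  [6.25→8.25]: (90.4+43.6)/2 × 2 = 134.0
  [8.25→9.25]: (43.6+30.3)/2 × 1 = 36.95
  Sum = 3070.2875 µg/L·h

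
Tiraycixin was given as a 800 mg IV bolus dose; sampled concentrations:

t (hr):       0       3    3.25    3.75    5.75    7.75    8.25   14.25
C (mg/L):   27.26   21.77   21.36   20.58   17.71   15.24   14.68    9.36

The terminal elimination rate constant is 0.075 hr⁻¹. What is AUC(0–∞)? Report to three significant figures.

AUC = 365 mg/L·hr

Trapezoidal AUC_0→14.25:
  [0→3]: (27.26+21.77)/2 × 3 = 73.545
  [3→3.25]: (21.77+21.36)/2 × 0.25 = 5.39125
  [3.25→3.75]: (21.36+20.58)/2 × 0.5 = 10.485
  [3.75→5.75]: (20.58+17.71)/2 × 2 = 38.29
  [5.75→7.75]: (17.71+15.24)/2 × 2 = 32.95
  [7.75→8.25]: (15.24+14.68)/2 × 0.5 = 7.48
  [8.25→14.25]: (14.68+9.36)/2 × 6 = 72.12
  Sum = 240.26125 mg/L·hr
Extrapolated tail: C_last / k_e = 9.36 / 0.075 = 124.800
AUC_0→∞ = 240.26125 + 124.800 = 365.06125 mg/L·hr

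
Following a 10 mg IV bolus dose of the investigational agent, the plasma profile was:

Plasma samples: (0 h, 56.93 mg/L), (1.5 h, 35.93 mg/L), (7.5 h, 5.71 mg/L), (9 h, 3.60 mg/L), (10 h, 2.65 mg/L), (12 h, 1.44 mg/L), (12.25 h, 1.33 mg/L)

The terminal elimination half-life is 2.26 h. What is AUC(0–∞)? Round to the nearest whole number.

Trapezoidal AUC_0→12.25:
  [0→1.5]: (56.93+35.93)/2 × 1.5 = 69.645
  [1.5→7.5]: (35.93+5.71)/2 × 6 = 124.92
  [7.5→9]: (5.71+3.60)/2 × 1.5 = 6.9825
  [9→10]: (3.60+2.65)/2 × 1 = 3.125
  [10→12]: (2.65+1.44)/2 × 2 = 4.09
  [12→12.25]: (1.44+1.33)/2 × 0.25 = 0.34625
  Sum = 209.10875 mg/L·h
k_e = ln2 / t½ = 0.693147 / 2.26 = 0.3067 h^-1
Extrapolated tail: C_last / k_e = 1.33 / 0.3067 = 4.336
AUC_0→∞ = 209.10875 + 4.336 = 213.44475 mg/L·h

AUC = 213 mg/L·h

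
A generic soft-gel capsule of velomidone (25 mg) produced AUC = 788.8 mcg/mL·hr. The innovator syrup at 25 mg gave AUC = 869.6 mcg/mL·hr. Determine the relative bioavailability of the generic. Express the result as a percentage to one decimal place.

F_rel = 90.7%

F_rel = (AUC_test/D_test) / (AUC_ref/D_ref)
      = (788.8/25) / (869.6/25)
      = 31.552 / 34.784 = 0.9071 = 90.71%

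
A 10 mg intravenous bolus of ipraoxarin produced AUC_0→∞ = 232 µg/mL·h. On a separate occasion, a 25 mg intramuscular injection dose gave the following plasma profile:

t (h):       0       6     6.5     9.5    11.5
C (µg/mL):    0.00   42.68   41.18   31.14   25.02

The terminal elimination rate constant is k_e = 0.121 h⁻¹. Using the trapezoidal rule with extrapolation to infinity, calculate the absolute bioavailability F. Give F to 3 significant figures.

F = 0.897

Trapezoidal AUC_0→11.5 (intramuscular injection):
  [0→6]: (0.00+42.68)/2 × 6 = 128.04
  [6→6.5]: (42.68+41.18)/2 × 0.5 = 20.965
  [6.5→9.5]: (41.18+31.14)/2 × 3 = 108.48
  [9.5→11.5]: (31.14+25.02)/2 × 2 = 56.16
  Sum = 313.645 µg/mL·h
Tail: C_last/k_e = 25.02/0.121 = 206.777
AUC_0→∞ (intramuscular injection) = 313.645 + 206.777 = 520.422 µg/mL·h
F = (AUC_ev/D_ev)/(AUC_iv/D_iv) = (520.422/25)/(232/10) = 20.81688/23.2 = 0.8973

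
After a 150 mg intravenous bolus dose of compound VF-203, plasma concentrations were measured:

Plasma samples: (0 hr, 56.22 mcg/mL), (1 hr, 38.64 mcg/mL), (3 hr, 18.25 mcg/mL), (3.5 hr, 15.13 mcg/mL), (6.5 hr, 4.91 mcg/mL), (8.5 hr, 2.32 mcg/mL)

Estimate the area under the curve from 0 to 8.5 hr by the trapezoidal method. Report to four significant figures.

AUC = 150.0 mcg/mL·hr

Trapezoidal AUC_0→8.5:
  [0→1]: (56.22+38.64)/2 × 1 = 47.43
  [1→3]: (38.64+18.25)/2 × 2 = 56.89
  [3→3.5]: (18.25+15.13)/2 × 0.5 = 8.345
  [3.5→6.5]: (15.13+4.91)/2 × 3 = 30.06
  [6.5→8.5]: (4.91+2.32)/2 × 2 = 7.23
  Sum = 149.955 mcg/mL·hr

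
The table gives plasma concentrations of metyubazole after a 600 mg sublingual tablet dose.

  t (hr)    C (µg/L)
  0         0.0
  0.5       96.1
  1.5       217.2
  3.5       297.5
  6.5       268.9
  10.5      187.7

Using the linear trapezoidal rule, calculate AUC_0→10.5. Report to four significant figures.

Trapezoidal AUC_0→10.5:
  [0→0.5]: (0.0+96.1)/2 × 0.5 = 24.025
  [0.5→1.5]: (96.1+217.2)/2 × 1 = 156.65
  [1.5→3.5]: (217.2+297.5)/2 × 2 = 514.7
  [3.5→6.5]: (297.5+268.9)/2 × 3 = 849.6
  [6.5→10.5]: (268.9+187.7)/2 × 4 = 913.2
  Sum = 2458.175 µg/L·hr

AUC = 2458 µg/L·hr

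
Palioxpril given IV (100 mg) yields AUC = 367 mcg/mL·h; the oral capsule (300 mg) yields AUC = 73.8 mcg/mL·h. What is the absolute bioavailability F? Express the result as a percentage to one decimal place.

F = (AUC_ev / D_ev) / (AUC_iv / D_iv)
  = (73.8/300) / (367/100)
  = 0.246 / 3.67 = 0.0670
  = 6.70%

F = 6.7%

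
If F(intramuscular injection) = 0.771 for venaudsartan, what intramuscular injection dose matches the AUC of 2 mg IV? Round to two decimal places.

D_intramuscular = 2.59 mg

For equal systemic exposure: F × D_ev = D_iv
D_ev = D_iv / F = 2 / 0.771 = 2.59403 mg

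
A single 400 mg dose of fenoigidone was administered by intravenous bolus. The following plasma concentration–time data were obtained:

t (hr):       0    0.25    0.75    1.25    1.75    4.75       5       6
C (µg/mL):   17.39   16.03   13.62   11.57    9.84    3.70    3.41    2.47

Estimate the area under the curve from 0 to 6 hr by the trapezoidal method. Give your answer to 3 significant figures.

AUC = 47.4 µg/mL·hr

Trapezoidal AUC_0→6:
  [0→0.25]: (17.39+16.03)/2 × 0.25 = 4.1775
  [0.25→0.75]: (16.03+13.62)/2 × 0.5 = 7.4125
  [0.75→1.25]: (13.62+11.57)/2 × 0.5 = 6.2975
  [1.25→1.75]: (11.57+9.84)/2 × 0.5 = 5.3525
  [1.75→4.75]: (9.84+3.70)/2 × 3 = 20.31
  [4.75→5]: (3.70+3.41)/2 × 0.25 = 0.88875
  [5→6]: (3.41+2.47)/2 × 1 = 2.94
  Sum = 47.37875 µg/mL·hr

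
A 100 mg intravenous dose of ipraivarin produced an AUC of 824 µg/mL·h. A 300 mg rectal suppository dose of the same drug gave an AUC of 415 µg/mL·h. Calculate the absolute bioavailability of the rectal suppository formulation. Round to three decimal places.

F = 0.168

F = (AUC_ev / D_ev) / (AUC_iv / D_iv)
  = (415/300) / (824/100)
  = 1.38333 / 8.24 = 0.1679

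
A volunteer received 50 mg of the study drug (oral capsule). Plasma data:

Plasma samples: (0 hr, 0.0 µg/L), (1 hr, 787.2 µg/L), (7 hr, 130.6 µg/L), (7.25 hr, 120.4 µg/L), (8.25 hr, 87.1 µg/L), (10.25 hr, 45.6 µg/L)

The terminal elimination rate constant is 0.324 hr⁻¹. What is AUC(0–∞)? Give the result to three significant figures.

Trapezoidal AUC_0→10.25:
  [0→1]: (0.0+787.2)/2 × 1 = 393.6
  [1→7]: (787.2+130.6)/2 × 6 = 2753.4
  [7→7.25]: (130.6+120.4)/2 × 0.25 = 31.375
  [7.25→8.25]: (120.4+87.1)/2 × 1 = 103.75
  [8.25→10.25]: (87.1+45.6)/2 × 2 = 132.7
  Sum = 3414.825 µg/L·hr
Extrapolated tail: C_last / k_e = 45.6 / 0.324 = 140.741
AUC_0→∞ = 3414.825 + 140.741 = 3555.566 µg/L·hr

AUC = 3560 µg/L·hr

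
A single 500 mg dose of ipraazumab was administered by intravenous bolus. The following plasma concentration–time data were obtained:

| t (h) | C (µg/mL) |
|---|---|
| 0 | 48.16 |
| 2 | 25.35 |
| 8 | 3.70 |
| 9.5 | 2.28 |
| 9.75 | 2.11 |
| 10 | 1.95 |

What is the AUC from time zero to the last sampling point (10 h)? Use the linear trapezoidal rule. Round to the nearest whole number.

AUC = 166 µg/mL·h

Trapezoidal AUC_0→10:
  [0→2]: (48.16+25.35)/2 × 2 = 73.51
  [2→8]: (25.35+3.70)/2 × 6 = 87.15
  [8→9.5]: (3.70+2.28)/2 × 1.5 = 4.485
  [9.5→9.75]: (2.28+2.11)/2 × 0.25 = 0.54875
  [9.75→10]: (2.11+1.95)/2 × 0.25 = 0.5075
  Sum = 166.20125 µg/mL·h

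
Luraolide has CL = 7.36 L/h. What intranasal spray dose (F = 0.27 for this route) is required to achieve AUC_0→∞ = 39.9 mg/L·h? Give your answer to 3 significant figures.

Dose = 1090 mg

Dose = CL × AUC_0→∞ / F
     = 7.36 × 39.9 / 0.27 = 1087.64 mg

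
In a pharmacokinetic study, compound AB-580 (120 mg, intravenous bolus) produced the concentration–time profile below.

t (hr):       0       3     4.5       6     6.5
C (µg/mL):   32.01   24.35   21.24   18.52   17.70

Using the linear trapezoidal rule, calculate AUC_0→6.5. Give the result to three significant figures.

AUC = 158 µg/mL·hr

Trapezoidal AUC_0→6.5:
  [0→3]: (32.01+24.35)/2 × 3 = 84.54
  [3→4.5]: (24.35+21.24)/2 × 1.5 = 34.1925
  [4.5→6]: (21.24+18.52)/2 × 1.5 = 29.82
  [6→6.5]: (18.52+17.70)/2 × 0.5 = 9.055
  Sum = 157.6075 µg/mL·hr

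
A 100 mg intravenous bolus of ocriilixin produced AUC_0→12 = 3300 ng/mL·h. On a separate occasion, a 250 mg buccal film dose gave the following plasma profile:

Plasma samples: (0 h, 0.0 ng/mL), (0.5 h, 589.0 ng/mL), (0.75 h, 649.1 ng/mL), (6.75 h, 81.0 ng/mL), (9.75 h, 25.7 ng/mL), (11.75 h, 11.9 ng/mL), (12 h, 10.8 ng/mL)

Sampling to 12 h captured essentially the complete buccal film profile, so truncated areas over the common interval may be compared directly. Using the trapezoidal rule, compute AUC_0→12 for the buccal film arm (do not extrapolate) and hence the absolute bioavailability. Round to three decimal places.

Trapezoidal AUC_0→12 (buccal film):
  [0→0.5]: (0.0+589.0)/2 × 0.5 = 147.25
  [0.5→0.75]: (589.0+649.1)/2 × 0.25 = 154.7625
  [0.75→6.75]: (649.1+81.0)/2 × 6 = 2190.3
  [6.75→9.75]: (81.0+25.7)/2 × 3 = 160.05
  [9.75→11.75]: (25.7+11.9)/2 × 2 = 37.6
  [11.75→12]: (11.9+10.8)/2 × 0.25 = 2.8375
  Sum = 2692.8 ng/mL·h
F = (AUC_ev/D_ev)/(AUC_iv/D_iv) = (2692.8/250)/(3300/100) = 10.7712/33 = 0.3264

F = 0.326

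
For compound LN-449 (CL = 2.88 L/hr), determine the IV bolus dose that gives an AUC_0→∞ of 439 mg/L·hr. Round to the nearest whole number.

Dose_iv = CL × AUC_0→∞
     = 2.88 × 439 = 1264.32 mg

Dose = 1264 mg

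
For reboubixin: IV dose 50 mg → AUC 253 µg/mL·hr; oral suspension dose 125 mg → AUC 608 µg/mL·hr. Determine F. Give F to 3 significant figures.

F = (AUC_ev / D_ev) / (AUC_iv / D_iv)
  = (608/125) / (253/50)
  = 4.864 / 5.06 = 0.9613

F = 0.961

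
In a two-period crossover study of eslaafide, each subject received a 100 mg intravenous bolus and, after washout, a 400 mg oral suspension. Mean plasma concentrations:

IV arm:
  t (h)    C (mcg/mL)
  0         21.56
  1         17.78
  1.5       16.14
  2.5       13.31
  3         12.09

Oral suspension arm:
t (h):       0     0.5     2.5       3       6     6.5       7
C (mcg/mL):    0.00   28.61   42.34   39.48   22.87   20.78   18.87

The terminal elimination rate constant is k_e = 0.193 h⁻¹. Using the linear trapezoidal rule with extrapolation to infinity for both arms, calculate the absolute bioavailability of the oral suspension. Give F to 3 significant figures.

Trapezoidal AUC_0→3 (IV):
  [0→1]: (21.56+17.78)/2 × 1 = 19.67
  [1→1.5]: (17.78+16.14)/2 × 0.5 = 8.48
  [1.5→2.5]: (16.14+13.31)/2 × 1 = 14.725
  [2.5→3]: (13.31+12.09)/2 × 0.5 = 6.35
  Sum = 49.225 mcg/mL·h
IV tail: 12.09/0.193 = 62.642; AUC_iv,0→∞ = 49.225 + 62.642 = 111.867 mcg/mL·h
Trapezoidal AUC_0→7 (oral suspension):
  [0→0.5]: (0.00+28.61)/2 × 0.5 = 7.1525
  [0.5→2.5]: (28.61+42.34)/2 × 2 = 70.95
  [2.5→3]: (42.34+39.48)/2 × 0.5 = 20.455
  [3→6]: (39.48+22.87)/2 × 3 = 93.525
  [6→6.5]: (22.87+20.78)/2 × 0.5 = 10.9125
  [6.5→7]: (20.78+18.87)/2 × 0.5 = 9.9125
  Sum = 212.9075 mcg/mL·h
oral suspension tail: 18.87/0.193 = 97.772; AUC_ev,0→∞ = 212.9075 + 97.772 = 310.6795 mcg/mL·h
F = (AUC_ev/D_ev)/(AUC_iv/D_iv) = (310.6795/400)/(111.867/100) = 0.77669875/1.11867 = 0.6943

F = 0.694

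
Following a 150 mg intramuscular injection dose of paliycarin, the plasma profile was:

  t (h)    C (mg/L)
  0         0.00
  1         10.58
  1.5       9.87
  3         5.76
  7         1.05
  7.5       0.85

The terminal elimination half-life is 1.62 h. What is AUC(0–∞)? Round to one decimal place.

AUC = 38.2 mg/L·h

Trapezoidal AUC_0→7.5:
  [0→1]: (0.00+10.58)/2 × 1 = 5.29
  [1→1.5]: (10.58+9.87)/2 × 0.5 = 5.1125
  [1.5→3]: (9.87+5.76)/2 × 1.5 = 11.7225
  [3→7]: (5.76+1.05)/2 × 4 = 13.62
  [7→7.5]: (1.05+0.85)/2 × 0.5 = 0.475
  Sum = 36.22 mg/L·h
k_e = ln2 / t½ = 0.693147 / 1.62 = 0.4279 h^-1
Extrapolated tail: C_last / k_e = 0.85 / 0.4279 = 1.986
AUC_0→∞ = 36.22 + 1.986 = 38.206 mg/L·h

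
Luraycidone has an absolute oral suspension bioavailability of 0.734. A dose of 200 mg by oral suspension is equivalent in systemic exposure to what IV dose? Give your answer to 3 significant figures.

D_iv = 147 mg

Systemic exposure from an extravascular dose = F × D_ev, so the equivalent IV dose is F × D_ev.
D_iv = F × D_ev = 0.734 × 200 = 146.8 mg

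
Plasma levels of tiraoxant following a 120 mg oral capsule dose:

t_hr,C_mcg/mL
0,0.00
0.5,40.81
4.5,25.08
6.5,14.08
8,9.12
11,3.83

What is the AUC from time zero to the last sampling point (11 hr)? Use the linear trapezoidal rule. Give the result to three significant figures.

AUC = 218 mcg/mL·hr

Trapezoidal AUC_0→11:
  [0→0.5]: (0.00+40.81)/2 × 0.5 = 10.2025
  [0.5→4.5]: (40.81+25.08)/2 × 4 = 131.78
  [4.5→6.5]: (25.08+14.08)/2 × 2 = 39.16
  [6.5→8]: (14.08+9.12)/2 × 1.5 = 17.4
  [8→11]: (9.12+3.83)/2 × 3 = 19.425
  Sum = 217.9675 mcg/mL·hr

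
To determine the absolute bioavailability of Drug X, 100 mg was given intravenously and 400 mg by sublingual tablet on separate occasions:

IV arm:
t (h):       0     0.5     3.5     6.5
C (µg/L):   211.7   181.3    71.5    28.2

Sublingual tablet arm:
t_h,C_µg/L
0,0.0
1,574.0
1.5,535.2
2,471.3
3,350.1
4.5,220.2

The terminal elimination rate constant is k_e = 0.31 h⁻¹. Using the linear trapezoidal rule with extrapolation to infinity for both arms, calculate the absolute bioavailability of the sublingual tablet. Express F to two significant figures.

F = 0.82

Trapezoidal AUC_0→6.5 (IV):
  [0→0.5]: (211.7+181.3)/2 × 0.5 = 98.25
  [0.5→3.5]: (181.3+71.5)/2 × 3 = 379.2
  [3.5→6.5]: (71.5+28.2)/2 × 3 = 149.55
  Sum = 627.0 µg/L·h
IV tail: 28.2/0.31 = 90.968; AUC_iv,0→∞ = 627.0 + 90.968 = 717.968 µg/L·h
Trapezoidal AUC_0→4.5 (sublingual tablet):
  [0→1]: (0.0+574.0)/2 × 1 = 287.0
  [1→1.5]: (574.0+535.2)/2 × 0.5 = 277.3
  [1.5→2]: (535.2+471.3)/2 × 0.5 = 251.625
  [2→3]: (471.3+350.1)/2 × 1 = 410.7
  [3→4.5]: (350.1+220.2)/2 × 1.5 = 427.725
  Sum = 1654.35 µg/L·h
sublingual tablet tail: 220.2/0.31 = 710.323; AUC_ev,0→∞ = 1654.35 + 710.323 = 2364.673 µg/L·h
F = (AUC_ev/D_ev)/(AUC_iv/D_iv) = (2364.673/400)/(717.968/100) = 5.9116825/7.17968 = 0.8234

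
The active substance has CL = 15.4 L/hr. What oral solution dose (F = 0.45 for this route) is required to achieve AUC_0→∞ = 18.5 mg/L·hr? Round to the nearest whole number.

Dose = 633 mg

Dose = CL × AUC_0→∞ / F
     = 15.4 × 18.5 / 0.45 = 633.111 mg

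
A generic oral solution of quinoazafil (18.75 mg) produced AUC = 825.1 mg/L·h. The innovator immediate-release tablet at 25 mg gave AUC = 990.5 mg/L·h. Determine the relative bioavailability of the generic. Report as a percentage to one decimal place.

F_rel = (AUC_test/D_test) / (AUC_ref/D_ref)
      = (825.1/18.75) / (990.5/25)
      = 44.0053 / 39.62 = 1.1107 = 111.07%

F_rel = 111.1%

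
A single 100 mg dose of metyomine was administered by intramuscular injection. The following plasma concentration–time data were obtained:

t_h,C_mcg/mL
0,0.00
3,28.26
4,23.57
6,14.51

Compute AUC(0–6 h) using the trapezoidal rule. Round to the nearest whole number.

AUC = 106 mcg/mL·h

Trapezoidal AUC_0→6:
  [0→3]: (0.00+28.26)/2 × 3 = 42.39
  [3→4]: (28.26+23.57)/2 × 1 = 25.915
  [4→6]: (23.57+14.51)/2 × 2 = 38.08
  Sum = 106.385 mcg/mL·h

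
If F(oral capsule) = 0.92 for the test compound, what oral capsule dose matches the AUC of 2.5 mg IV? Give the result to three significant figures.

D_oral = 2.72 mg

For equal systemic exposure: F × D_ev = D_iv
D_ev = D_iv / F = 2.5 / 0.92 = 2.71739 mg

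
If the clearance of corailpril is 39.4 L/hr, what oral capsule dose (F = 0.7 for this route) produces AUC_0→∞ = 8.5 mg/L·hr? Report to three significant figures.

Dose = CL × AUC_0→∞ / F
     = 39.4 × 8.5 / 0.7 = 478.429 mg

Dose = 478 mg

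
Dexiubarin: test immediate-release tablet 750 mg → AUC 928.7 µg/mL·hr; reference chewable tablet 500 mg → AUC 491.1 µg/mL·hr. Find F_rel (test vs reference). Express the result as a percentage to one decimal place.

F_rel = (AUC_test/D_test) / (AUC_ref/D_ref)
      = (928.7/750) / (491.1/500)
      = 1.23827 / 0.9822 = 1.2607 = 126.07%

F_rel = 126.1%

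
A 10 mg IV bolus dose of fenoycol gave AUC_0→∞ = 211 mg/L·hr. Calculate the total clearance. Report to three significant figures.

CL = Dose_iv / AUC_0→∞
   = 10 / 211 = 0.0473934 L/hr

CL = 0.0474 L/hr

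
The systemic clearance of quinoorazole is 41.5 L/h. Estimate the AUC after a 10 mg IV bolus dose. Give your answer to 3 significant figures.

AUC = 0.241 mg/L·h

AUC_0→∞ = Dose_iv / CL
        = 10 / 41.5 = 0.240964 mg/L·h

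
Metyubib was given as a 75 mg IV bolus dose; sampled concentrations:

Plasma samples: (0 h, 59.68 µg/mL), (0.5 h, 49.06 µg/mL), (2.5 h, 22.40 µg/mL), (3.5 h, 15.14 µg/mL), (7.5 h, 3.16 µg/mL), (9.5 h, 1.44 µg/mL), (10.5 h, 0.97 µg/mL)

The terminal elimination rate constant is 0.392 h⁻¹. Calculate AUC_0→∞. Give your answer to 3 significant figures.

Trapezoidal AUC_0→10.5:
  [0→0.5]: (59.68+49.06)/2 × 0.5 = 27.185
  [0.5→2.5]: (49.06+22.40)/2 × 2 = 71.46
  [2.5→3.5]: (22.40+15.14)/2 × 1 = 18.77
  [3.5→7.5]: (15.14+3.16)/2 × 4 = 36.6
  [7.5→9.5]: (3.16+1.44)/2 × 2 = 4.6
  [9.5→10.5]: (1.44+0.97)/2 × 1 = 1.205
  Sum = 159.82 µg/mL·h
Extrapolated tail: C_last / k_e = 0.97 / 0.392 = 2.474
AUC_0→∞ = 159.82 + 2.474 = 162.294 µg/mL·h

AUC = 162 µg/mL·h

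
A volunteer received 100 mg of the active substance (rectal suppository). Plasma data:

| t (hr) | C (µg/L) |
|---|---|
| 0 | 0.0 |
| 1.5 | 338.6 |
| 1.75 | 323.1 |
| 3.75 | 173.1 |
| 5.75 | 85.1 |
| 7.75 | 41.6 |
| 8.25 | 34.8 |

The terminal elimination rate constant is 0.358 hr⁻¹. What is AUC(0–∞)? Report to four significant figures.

AUC = 1334 µg/L·hr

Trapezoidal AUC_0→8.25:
  [0→1.5]: (0.0+338.6)/2 × 1.5 = 253.95
  [1.5→1.75]: (338.6+323.1)/2 × 0.25 = 82.7125
  [1.75→3.75]: (323.1+173.1)/2 × 2 = 496.2
  [3.75→5.75]: (173.1+85.1)/2 × 2 = 258.2
  [5.75→7.75]: (85.1+41.6)/2 × 2 = 126.7
  [7.75→8.25]: (41.6+34.8)/2 × 0.5 = 19.1
  Sum = 1236.8625 µg/L·hr
Extrapolated tail: C_last / k_e = 34.8 / 0.358 = 97.207
AUC_0→∞ = 1236.8625 + 97.207 = 1334.0695 µg/L·hr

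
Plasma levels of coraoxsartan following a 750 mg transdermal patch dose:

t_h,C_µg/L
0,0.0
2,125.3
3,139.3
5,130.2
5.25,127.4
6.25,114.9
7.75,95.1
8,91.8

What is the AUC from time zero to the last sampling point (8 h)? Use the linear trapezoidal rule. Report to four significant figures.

Trapezoidal AUC_0→8:
  [0→2]: (0.0+125.3)/2 × 2 = 125.3
  [2→3]: (125.3+139.3)/2 × 1 = 132.3
  [3→5]: (139.3+130.2)/2 × 2 = 269.5
  [5→5.25]: (130.2+127.4)/2 × 0.25 = 32.2
  [5.25→6.25]: (127.4+114.9)/2 × 1 = 121.15
  [6.25→7.75]: (114.9+95.1)/2 × 1.5 = 157.5
  [7.75→8]: (95.1+91.8)/2 × 0.25 = 23.3625
  Sum = 861.3125 µg/L·h

AUC = 861.3 µg/L·h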